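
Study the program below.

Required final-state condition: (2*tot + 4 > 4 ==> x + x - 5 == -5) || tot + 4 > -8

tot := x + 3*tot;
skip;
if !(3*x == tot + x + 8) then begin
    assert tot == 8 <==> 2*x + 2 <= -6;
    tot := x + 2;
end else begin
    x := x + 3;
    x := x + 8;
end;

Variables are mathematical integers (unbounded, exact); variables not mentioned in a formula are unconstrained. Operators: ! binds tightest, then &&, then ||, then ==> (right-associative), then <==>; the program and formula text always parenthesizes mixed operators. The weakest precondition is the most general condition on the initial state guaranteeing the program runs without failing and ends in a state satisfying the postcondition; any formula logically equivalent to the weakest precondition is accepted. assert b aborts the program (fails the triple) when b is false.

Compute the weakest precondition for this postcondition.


Working backward. After the program, the postcondition (2*tot + 4 > 4 ==> x + x - 5 == -5) || tot + 4 > -8 must hold; in canonical form it is (2*tot > 0 ==> 2*x == 0) || tot > -12.
Then branch requires (tot == 8 <==> 2*x <= -8) && ((2*x > -4 ==> 2*x == 0) || x > -14); else branch requires (2*tot > 0 ==> 2*x == -22) || tot > -12.
Before the if: ((!(2*x == tot + 8)) ==> ((tot == 8 <==> 2*x <= -8) && ((2*x > -4 ==> 2*x == 0) || x > -14))) && (2*x == tot + 8 ==> ((2*tot > 0 ==> 2*x == -22) || tot > -12))
Before skip: ((!(2*x == tot + 8)) ==> ((tot == 8 <==> 2*x <= -8) && ((2*x > -4 ==> 2*x == 0) || x > -14))) && (2*x == tot + 8 ==> ((2*tot > 0 ==> 2*x == -22) || tot > -12))
Before tot := x + 3*tot: ((!(x == 3*tot + 8)) ==> ((3*tot + x == 8 <==> 2*x <= -8) && ((2*x > -4 ==> 2*x == 0) || x > -14))) && (x == 3*tot + 8 ==> ((6*tot + 2*x > 0 ==> 2*x == -22) || 3*tot + x > -12))
Answer: WP = ((!(x == 3*tot + 8)) ==> ((3*tot + x == 8 <==> 2*x <= -8) && ((2*x > -4 ==> 2*x == 0) || x > -14))) && (x == 3*tot + 8 ==> ((6*tot + 2*x > 0 ==> 2*x == -22) || 3*tot + x > -12))


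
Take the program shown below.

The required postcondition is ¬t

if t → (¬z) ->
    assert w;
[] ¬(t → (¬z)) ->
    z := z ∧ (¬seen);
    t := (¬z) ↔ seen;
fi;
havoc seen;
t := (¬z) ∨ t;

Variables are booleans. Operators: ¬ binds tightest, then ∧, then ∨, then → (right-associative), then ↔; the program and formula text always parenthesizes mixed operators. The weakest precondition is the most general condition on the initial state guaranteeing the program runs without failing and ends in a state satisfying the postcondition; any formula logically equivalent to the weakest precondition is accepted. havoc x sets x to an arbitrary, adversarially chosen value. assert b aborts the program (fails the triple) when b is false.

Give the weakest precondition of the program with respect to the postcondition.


Working backward. After the program, ¬t must hold.
Before t := (¬z) ∨ t: ¬((¬z) ∨ t)
Before havoc seen: ¬((¬z) ∨ t)
Then branch requires w ∧ (¬((¬z) ∨ t)); else branch requires ¬((¬(z ∧ (¬seen))) ∨ ((¬(z ∧ (¬seen))) ↔ seen)).
Before the if: ((t → (¬z)) → (w ∧ (¬((¬z) ∨ t)))) ∧ ((¬(t → (¬z))) → (¬((¬(z ∧ (¬seen))) ∨ ((¬(z ∧ (¬seen))) ↔ seen))))
Answer: WP = ((t → (¬z)) → (w ∧ (¬((¬z) ∨ t)))) ∧ ((¬(t → (¬z))) → (¬((¬(z ∧ (¬seen))) ∨ ((¬(z ∧ (¬seen))) ↔ seen))))


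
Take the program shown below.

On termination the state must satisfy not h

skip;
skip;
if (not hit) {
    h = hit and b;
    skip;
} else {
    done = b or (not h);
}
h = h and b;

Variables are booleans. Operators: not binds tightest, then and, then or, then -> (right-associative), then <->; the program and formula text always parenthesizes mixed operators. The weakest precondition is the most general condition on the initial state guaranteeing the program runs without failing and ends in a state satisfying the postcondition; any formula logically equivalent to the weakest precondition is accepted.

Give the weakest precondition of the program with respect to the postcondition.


Working backward. After the program, not h must hold.
Before h := h and b: not (h and b)
Then branch requires not (hit and b); else branch requires not (h and b).
Before the if: ((not hit) -> (not (hit and b))) and (hit -> (not (h and b)))
Before skip: ((not hit) -> (not (hit and b))) and (hit -> (not (h and b)))
Before skip: ((not hit) -> (not (hit and b))) and (hit -> (not (h and b)))
Answer: WP = ((not hit) -> (not (hit and b))) and (hit -> (not (h and b)))


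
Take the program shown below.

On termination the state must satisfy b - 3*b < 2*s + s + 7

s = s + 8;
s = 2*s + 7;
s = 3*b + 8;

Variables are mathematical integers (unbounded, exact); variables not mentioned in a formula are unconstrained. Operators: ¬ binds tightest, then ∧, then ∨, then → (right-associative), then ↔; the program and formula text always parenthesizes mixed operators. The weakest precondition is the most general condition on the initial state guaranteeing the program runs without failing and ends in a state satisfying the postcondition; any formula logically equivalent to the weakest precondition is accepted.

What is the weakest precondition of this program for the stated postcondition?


Working backward. After the program, the postcondition b - 3*b < 2*s + s + 7 must hold; in canonical form it is 2*b + 3*s > -7.
Before s := 3*b + 8: 11*b > -31
Before s := 2*s + 7: 11*b > -31
Before s := s + 8: 11*b > -31
Answer: WP = 11*b > -31


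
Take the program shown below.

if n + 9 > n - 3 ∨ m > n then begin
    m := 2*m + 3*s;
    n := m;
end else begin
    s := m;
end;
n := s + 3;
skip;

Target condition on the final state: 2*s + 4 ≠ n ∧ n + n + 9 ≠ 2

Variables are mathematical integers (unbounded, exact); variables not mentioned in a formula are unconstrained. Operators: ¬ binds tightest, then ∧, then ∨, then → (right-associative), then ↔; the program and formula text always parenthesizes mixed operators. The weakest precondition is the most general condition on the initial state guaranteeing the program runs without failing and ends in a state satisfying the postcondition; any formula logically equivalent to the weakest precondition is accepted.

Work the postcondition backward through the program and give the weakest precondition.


Working backward. After the program, the postcondition 2*s + 4 ≠ n ∧ n + n + 9 ≠ 2 must hold; in canonical form it is 2*s ≠ n - 4 ∧ 2*n ≠ -7.
Before skip: 2*s ≠ n - 4 ∧ 2*n ≠ -7
Before n := s + 3: s ≠ -1 ∧ 2*s ≠ -13
Then branch requires s ≠ -1 ∧ 2*s ≠ -13; else branch requires m ≠ -1 ∧ 2*m ≠ -13.
Before the if: s ≠ -1 ∧ 2*s ≠ -13
Answer: WP = s ≠ -1 ∧ 2*s ≠ -13


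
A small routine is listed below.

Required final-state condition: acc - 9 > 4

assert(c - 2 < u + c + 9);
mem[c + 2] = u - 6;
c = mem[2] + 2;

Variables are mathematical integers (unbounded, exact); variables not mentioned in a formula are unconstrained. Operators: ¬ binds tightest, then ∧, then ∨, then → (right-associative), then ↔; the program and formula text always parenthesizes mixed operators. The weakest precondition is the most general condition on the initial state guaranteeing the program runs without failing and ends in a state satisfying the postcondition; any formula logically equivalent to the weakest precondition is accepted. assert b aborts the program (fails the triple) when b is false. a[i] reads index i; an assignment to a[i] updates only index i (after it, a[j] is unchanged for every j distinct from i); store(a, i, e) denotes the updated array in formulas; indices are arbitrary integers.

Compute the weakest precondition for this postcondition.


Working backward. After the program, the postcondition acc - 9 > 4 must hold; in canonical form it is acc > 13.
Before c := mem[2] + 2: acc > 13
Before mem[c + 2] := u - 6: acc > 13
Before assert c - 2 < u + c + 9: u > -11 ∧ acc > 13
Answer: WP = u > -11 ∧ acc > 13


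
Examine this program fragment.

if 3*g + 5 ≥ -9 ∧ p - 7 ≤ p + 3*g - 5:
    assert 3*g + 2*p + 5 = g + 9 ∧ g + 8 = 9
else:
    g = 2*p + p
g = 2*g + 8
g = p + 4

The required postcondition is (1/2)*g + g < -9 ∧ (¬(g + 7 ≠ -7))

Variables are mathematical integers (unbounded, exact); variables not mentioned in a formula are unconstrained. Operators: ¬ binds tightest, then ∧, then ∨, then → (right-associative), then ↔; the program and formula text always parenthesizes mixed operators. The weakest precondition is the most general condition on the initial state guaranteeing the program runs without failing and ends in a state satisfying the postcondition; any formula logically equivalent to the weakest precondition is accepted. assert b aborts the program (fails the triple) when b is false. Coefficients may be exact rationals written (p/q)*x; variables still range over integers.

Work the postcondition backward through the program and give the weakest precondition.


Working backward. After the program, the postcondition (1/2)*g + g < -9 ∧ (¬(g + 7 ≠ -7)) must hold; in canonical form it is (3/2)*g < -9 ∧ (¬(g ≠ -14)).
Before g := p + 4: (3/2)*p < -15 ∧ (¬(p ≠ -18))
Before g := 2*g + 8: (3/2)*p < -15 ∧ (¬(p ≠ -18))
Then branch requires 2*g + 2*p = 4 ∧ g = 1 ∧ (3/2)*p < -15 ∧ (¬(p ≠ -18)); else branch requires (3/2)*p < -15 ∧ (¬(p ≠ -18)).
Before the if: ((3*g ≥ -14 ∧ 3*g ≥ -2) → (2*g + 2*p = 4 ∧ g = 1 ∧ (3/2)*p < -15 ∧ (¬(p ≠ -18)))) ∧ ((¬(3*g ≥ -14 ∧ 3*g ≥ -2)) → ((3/2)*p < -15 ∧ (¬(p ≠ -18))))
Answer: WP = ((3*g ≥ -14 ∧ 3*g ≥ -2) → (2*g + 2*p = 4 ∧ g = 1 ∧ (3/2)*p < -15 ∧ (¬(p ≠ -18)))) ∧ ((¬(3*g ≥ -14 ∧ 3*g ≥ -2)) → ((3/2)*p < -15 ∧ (¬(p ≠ -18))))


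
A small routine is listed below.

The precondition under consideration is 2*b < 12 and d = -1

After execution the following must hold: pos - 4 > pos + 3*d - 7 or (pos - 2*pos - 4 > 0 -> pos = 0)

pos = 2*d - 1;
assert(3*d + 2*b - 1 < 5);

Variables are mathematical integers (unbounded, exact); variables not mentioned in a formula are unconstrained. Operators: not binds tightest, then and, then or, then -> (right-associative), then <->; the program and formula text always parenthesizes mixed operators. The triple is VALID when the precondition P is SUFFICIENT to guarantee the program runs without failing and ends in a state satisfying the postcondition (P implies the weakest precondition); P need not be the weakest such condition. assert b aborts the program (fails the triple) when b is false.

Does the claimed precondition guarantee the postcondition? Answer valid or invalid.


Working backward. After the program, the postcondition pos - 4 > pos + 3*d - 7 or (pos - 2*pos - 4 > 0 -> pos = 0) must hold; in canonical form it is 3*d < 3 or (pos < -4 -> pos = 0).
Before assert 3*d + 2*b - 1 < 5: 2*b + 3*d < 6 and (3*d < 3 or (pos < -4 -> pos = 0))
Before pos := 2*d - 1: 2*b + 3*d < 6 and (3*d < 3 or (2*d < -3 -> 2*d = 1))
The weakest precondition is 2*b + 3*d < 6 and (3*d < 3 or (2*d < -3 -> 2*d = 1)).
Check whether 2*b < 12 and d = -1 implies it.
Countermodel: at the initial state b = 5, d = -1, the precondition holds but the weakest precondition fails.
Answer: invalid


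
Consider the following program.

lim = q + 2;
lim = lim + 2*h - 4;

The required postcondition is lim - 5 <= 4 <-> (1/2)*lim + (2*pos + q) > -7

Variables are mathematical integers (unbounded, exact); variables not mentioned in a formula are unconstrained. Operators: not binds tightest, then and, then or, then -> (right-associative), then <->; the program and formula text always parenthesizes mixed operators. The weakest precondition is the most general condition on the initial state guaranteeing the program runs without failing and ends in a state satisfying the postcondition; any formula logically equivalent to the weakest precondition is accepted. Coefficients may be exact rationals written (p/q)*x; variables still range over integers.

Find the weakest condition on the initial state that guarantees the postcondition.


Working backward. After the program, the postcondition lim - 5 <= 4 <-> (1/2)*lim + (2*pos + q) > -7 must hold; in canonical form it is lim <= 9 <-> (1/2)*lim + 2*pos + q > -7.
Before lim := lim + 2*h - 4: 2*h + lim <= 13 <-> h + (1/2)*lim + 2*pos + q > -5
Before lim := q + 2: 2*h + q <= 11 <-> h + 2*pos + (3/2)*q > -6
Answer: WP = 2*h + q <= 11 <-> h + 2*pos + (3/2)*q > -6


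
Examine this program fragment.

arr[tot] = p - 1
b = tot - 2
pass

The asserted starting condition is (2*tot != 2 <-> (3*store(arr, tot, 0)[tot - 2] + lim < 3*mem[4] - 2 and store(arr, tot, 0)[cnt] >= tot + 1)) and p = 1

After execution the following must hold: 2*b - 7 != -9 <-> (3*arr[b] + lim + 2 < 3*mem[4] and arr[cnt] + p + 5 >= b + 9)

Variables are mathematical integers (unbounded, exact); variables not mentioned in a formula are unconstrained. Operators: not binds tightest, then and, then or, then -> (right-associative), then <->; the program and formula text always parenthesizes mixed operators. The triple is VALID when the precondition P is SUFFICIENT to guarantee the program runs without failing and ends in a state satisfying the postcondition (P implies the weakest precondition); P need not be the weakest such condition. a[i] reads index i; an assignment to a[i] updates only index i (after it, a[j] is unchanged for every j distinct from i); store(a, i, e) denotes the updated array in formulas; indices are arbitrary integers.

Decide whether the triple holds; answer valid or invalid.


Working backward. After the program, the postcondition 2*b - 7 != -9 <-> (3*arr[b] + lim + 2 < 3*mem[4] and arr[cnt] + p + 5 >= b + 9) must hold; in canonical form it is 2*b != -2 <-> (3*arr[b] + lim < 3*mem[4] - 2 and arr[cnt] + p >= b + 4).
Before skip: 2*b != -2 <-> (3*arr[b] + lim < 3*mem[4] - 2 and arr[cnt] + p >= b + 4)
Before b := tot - 2: 2*tot != 2 <-> (3*arr[tot - 2] + lim < 3*mem[4] - 2 and arr[cnt] + p >= tot + 2)
Before arr[tot] := p - 1: 2*tot != 2 <-> (3*store(arr, tot, p - 1)[tot - 2] + lim < 3*mem[4] - 2 and store(arr, tot, p - 1)[cnt] + p >= tot + 2)
The weakest precondition is 2*tot != 2 <-> (3*store(arr, tot, p - 1)[tot - 2] + lim < 3*mem[4] - 2 and store(arr, tot, p - 1)[cnt] + p >= tot + 2).
Check whether (2*tot != 2 <-> (3*store(arr, tot, 0)[tot - 2] + lim < 3*mem[4] - 2 and store(arr, tot, 0)[cnt] >= tot + 1)) and p = 1 implies it.
Every state satisfying the precondition satisfies the weakest precondition: the implication holds.
Answer: valid


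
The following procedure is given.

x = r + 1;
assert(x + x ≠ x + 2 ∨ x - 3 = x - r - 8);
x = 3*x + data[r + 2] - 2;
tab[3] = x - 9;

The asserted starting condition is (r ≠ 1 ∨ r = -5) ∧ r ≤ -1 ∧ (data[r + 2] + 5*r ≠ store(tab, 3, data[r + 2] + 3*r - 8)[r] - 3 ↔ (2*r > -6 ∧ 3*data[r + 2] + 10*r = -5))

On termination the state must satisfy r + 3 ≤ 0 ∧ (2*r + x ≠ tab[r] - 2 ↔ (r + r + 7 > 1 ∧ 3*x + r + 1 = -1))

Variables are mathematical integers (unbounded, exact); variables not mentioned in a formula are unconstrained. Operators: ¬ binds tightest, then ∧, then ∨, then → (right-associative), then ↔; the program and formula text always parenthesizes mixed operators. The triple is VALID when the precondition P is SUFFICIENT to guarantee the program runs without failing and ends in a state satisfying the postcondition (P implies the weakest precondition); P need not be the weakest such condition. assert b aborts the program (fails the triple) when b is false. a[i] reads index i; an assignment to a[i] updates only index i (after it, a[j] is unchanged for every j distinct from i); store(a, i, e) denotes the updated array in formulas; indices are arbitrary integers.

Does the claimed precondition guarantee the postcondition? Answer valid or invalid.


Working backward. After the program, the postcondition r + 3 ≤ 0 ∧ (2*r + x ≠ tab[r] - 2 ↔ (r + r + 7 > 1 ∧ 3*x + r + 1 = -1)) must hold; in canonical form it is r ≤ -3 ∧ (2*r + x ≠ tab[r] - 2 ↔ (2*r > -6 ∧ r + 3*x = -2)).
Before tab[3] := x - 9: r ≤ -3 ∧ (2*r + x ≠ store(tab, 3, x - 9)[r] - 2 ↔ (2*r > -6 ∧ r + 3*x = -2))
Before x := 3*x + data[r + 2] - 2: r ≤ -3 ∧ (data[r + 2] + 2*r + 3*x ≠ store(tab, 3, data[r + 2] + 3*x - 11)[r] ↔ (2*r > -6 ∧ 3*data[r + 2] + r + 9*x = 4))
Before assert x + x ≠ x + 2 ∨ x - 3 = x - r - 8: (x ≠ 2 ∨ r = -5) ∧ r ≤ -3 ∧ (data[r + 2] + 2*r + 3*x ≠ store(tab, 3, data[r + 2] + 3*x - 11)[r] ↔ (2*r > -6 ∧ 3*data[r + 2] + r + 9*x = 4))
Before x := r + 1: (r ≠ 1 ∨ r = -5) ∧ r ≤ -3 ∧ (data[r + 2] + 5*r ≠ store(tab, 3, data[r + 2] + 3*r - 8)[r] - 3 ↔ (2*r > -6 ∧ 3*data[r + 2] + 10*r = -5))
The weakest precondition is (r ≠ 1 ∨ r = -5) ∧ r ≤ -3 ∧ (data[r + 2] + 5*r ≠ store(tab, 3, data[r + 2] + 3*r - 8)[r] - 3 ↔ (2*r > -6 ∧ 3*data[r + 2] + 10*r = -5)).
Check whether (r ≠ 1 ∨ r = -5) ∧ r ≤ -1 ∧ (data[r + 2] + 5*r ≠ store(tab, 3, data[r + 2] + 3*r - 8)[r] - 3 ↔ (2*r > -6 ∧ 3*data[r + 2] + 10*r = -5)) implies it.
Countermodel: at the initial state data = {[-1] = 0, [1] = 0, [3] = 0, elsewhere 0}, r = -1, tab = {[-1] = -2, [1] = 2, [3] = 2, elsewhere 2}, the precondition holds but the weakest precondition fails.
Answer: invalid


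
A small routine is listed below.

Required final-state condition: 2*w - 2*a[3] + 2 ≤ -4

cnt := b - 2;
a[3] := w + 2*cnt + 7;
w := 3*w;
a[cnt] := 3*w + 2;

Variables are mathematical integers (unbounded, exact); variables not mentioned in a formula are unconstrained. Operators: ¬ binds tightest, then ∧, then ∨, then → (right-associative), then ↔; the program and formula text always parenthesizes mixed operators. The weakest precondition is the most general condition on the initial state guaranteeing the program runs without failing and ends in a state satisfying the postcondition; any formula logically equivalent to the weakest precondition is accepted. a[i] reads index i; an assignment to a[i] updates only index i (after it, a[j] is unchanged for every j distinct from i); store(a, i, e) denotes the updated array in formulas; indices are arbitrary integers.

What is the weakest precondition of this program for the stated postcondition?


Working backward. After the program, the postcondition 2*w - 2*a[3] + 2 ≤ -4 must hold; in canonical form it is 2*w ≤ 2*a[3] - 6.
Before a[cnt] := 3*w + 2: 2*w ≤ 2*store(a, cnt, 3*w + 2)[3] - 6
Before w := 3*w: 6*w ≤ 2*store(a, cnt, 9*w + 2)[3] - 6
Before a[3] := w + 2*cnt + 7: 6*w ≤ 2*store(store(a, 3, 2*cnt + w + 7), cnt, 9*w + 2)[3] - 6
Before cnt := b - 2: 6*w ≤ 2*store(store(a, 3, 2*b + w + 3), b - 2, 9*w + 2)[3] - 6
Answer: WP = 6*w ≤ 2*store(store(a, 3, 2*b + w + 3), b - 2, 9*w + 2)[3] - 6


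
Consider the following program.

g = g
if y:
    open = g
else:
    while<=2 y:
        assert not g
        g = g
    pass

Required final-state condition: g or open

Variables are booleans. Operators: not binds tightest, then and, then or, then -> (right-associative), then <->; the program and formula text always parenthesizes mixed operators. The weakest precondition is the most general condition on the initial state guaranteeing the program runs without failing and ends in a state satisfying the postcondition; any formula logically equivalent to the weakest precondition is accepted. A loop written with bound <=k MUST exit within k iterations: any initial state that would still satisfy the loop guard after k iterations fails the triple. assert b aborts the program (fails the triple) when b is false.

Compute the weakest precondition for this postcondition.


Working backward. After the program, g or open must hold.
Then branch requires g; else branch requires (y -> ((not g) and (y -> ((not g) and (not y) and (g or open))) and ((not y) -> (g or open)))) and ((not y) -> (g or open)).
Before the if: (y -> g) and ((not y) -> ((y -> ((not g) and (y -> ((not g) and (not y) and (g or open))) and ((not y) -> (g or open)))) and ((not y) -> (g or open))))
Before g := g: (y -> g) and ((not y) -> ((y -> ((not g) and (y -> ((not g) and (not y) and (g or open))) and ((not y) -> (g or open)))) and ((not y) -> (g or open))))
Answer: WP = (y -> g) and ((not y) -> ((y -> ((not g) and (y -> ((not g) and (not y) and (g or open))) and ((not y) -> (g or open)))) and ((not y) -> (g or open))))


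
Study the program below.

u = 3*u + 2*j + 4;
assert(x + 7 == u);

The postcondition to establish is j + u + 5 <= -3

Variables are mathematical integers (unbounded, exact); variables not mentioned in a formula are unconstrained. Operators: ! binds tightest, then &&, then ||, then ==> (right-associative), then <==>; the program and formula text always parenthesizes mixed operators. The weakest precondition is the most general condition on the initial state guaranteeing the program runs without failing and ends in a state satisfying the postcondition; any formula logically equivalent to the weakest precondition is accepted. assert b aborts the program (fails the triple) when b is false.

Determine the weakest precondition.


Working backward. After the program, the postcondition j + u + 5 <= -3 must hold; in canonical form it is j + u <= -8.
Before assert x + 7 == u: x == u - 7 && j + u <= -8
Before u := 3*u + 2*j + 4: x == 2*j + 3*u - 3 && 3*j + 3*u <= -12
Answer: WP = x == 2*j + 3*u - 3 && 3*j + 3*u <= -12


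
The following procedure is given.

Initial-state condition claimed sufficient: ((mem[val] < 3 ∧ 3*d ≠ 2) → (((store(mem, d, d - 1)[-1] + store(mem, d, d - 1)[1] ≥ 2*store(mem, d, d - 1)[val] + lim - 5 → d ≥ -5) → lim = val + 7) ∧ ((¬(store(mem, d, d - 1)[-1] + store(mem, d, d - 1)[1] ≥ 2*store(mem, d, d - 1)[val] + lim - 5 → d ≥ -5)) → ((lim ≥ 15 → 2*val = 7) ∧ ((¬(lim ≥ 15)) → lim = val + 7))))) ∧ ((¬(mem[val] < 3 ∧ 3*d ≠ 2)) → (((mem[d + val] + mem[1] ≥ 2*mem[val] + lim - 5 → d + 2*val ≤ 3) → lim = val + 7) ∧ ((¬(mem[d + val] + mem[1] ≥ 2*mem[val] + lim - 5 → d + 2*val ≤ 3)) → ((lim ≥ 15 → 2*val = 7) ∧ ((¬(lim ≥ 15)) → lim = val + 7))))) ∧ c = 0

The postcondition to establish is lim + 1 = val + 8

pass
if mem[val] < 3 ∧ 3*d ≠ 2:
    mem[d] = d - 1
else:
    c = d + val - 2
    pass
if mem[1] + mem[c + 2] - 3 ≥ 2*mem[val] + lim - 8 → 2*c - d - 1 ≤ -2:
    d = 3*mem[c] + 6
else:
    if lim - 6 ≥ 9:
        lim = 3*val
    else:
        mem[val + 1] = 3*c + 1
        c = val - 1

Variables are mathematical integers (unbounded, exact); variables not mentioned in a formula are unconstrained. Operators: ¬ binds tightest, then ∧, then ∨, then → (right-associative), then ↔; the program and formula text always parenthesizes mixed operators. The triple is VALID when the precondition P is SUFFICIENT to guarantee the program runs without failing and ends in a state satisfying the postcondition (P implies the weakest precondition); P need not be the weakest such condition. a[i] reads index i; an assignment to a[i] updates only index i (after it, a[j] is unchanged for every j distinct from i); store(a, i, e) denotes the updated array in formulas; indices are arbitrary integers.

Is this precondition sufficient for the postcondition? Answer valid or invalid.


Working backward. After the program, the postcondition lim + 1 = val + 8 must hold; in canonical form it is lim = val + 7.
Then branch requires lim = val + 7; else branch requires (lim ≥ 15 → 2*val = 7) ∧ ((¬(lim ≥ 15)) → lim = val + 7).
Before the if: ((mem[c + 2] + mem[1] ≥ 2*mem[val] + lim - 5 → 2*c ≤ d - 1) → lim = val + 7) ∧ ((¬(mem[c + 2] + mem[1] ≥ 2*mem[val] + lim - 5 → 2*c ≤ d - 1)) → ((lim ≥ 15 → 2*val = 7) ∧ ((¬(lim ≥ 15)) → lim = val + 7)))
Then branch requires ((store(mem, d, d - 1)[c + 2] + store(mem, d, d - 1)[1] ≥ 2*store(mem, d, d - 1)[val] + lim - 5 → 2*c ≤ d - 1) → lim = val + 7) ∧ ((¬(store(mem, d, d - 1)[c + 2] + store(mem, d, d - 1)[1] ≥ 2*store(mem, d, d - 1)[val] + lim - 5 → 2*c ≤ d - 1)) → ((lim ≥ 15 → 2*val = 7) ∧ ((¬(lim ≥ 15)) → lim = val + 7))); else branch requires ((mem[d + val] + mem[1] ≥ 2*mem[val] + lim - 5 → d + 2*val ≤ 3) → lim = val + 7) ∧ ((¬(mem[d + val] + mem[1] ≥ 2*mem[val] + lim - 5 → d + 2*val ≤ 3)) → ((lim ≥ 15 → 2*val = 7) ∧ ((¬(lim ≥ 15)) → lim = val + 7))).
Before the if: ((mem[val] < 3 ∧ 3*d ≠ 2) → (((store(mem, d, d - 1)[c + 2] + store(mem, d, d - 1)[1] ≥ 2*store(mem, d, d - 1)[val] + lim - 5 → 2*c ≤ d - 1) → lim = val + 7) ∧ ((¬(store(mem, d, d - 1)[c + 2] + store(mem, d, d - 1)[1] ≥ 2*store(mem, d, d - 1)[val] + lim - 5 → 2*c ≤ d - 1)) → ((lim ≥ 15 → 2*val = 7) ∧ ((¬(lim ≥ 15)) → lim = val + 7))))) ∧ ((¬(mem[val] < 3 ∧ 3*d ≠ 2)) → (((mem[d + val] + mem[1] ≥ 2*mem[val] + lim - 5 → d + 2*val ≤ 3) → lim = val + 7) ∧ ((¬(mem[d + val] + mem[1] ≥ 2*mem[val] + lim - 5 → d + 2*val ≤ 3)) → ((lim ≥ 15 → 2*val = 7) ∧ ((¬(lim ≥ 15)) → lim = val + 7)))))
Before skip: ((mem[val] < 3 ∧ 3*d ≠ 2) → (((store(mem, d, d - 1)[c + 2] + store(mem, d, d - 1)[1] ≥ 2*store(mem, d, d - 1)[val] + lim - 5 → 2*c ≤ d - 1) → lim = val + 7) ∧ ((¬(store(mem, d, d - 1)[c + 2] + store(mem, d, d - 1)[1] ≥ 2*store(mem, d, d - 1)[val] + lim - 5 → 2*c ≤ d - 1)) → ((lim ≥ 15 → 2*val = 7) ∧ ((¬(lim ≥ 15)) → lim = val + 7))))) ∧ ((¬(mem[val] < 3 ∧ 3*d ≠ 2)) → (((mem[d + val] + mem[1] ≥ 2*mem[val] + lim - 5 → d + 2*val ≤ 3) → lim = val + 7) ∧ ((¬(mem[d + val] + mem[1] ≥ 2*mem[val] + lim - 5 → d + 2*val ≤ 3)) → ((lim ≥ 15 → 2*val = 7) ∧ ((¬(lim ≥ 15)) → lim = val + 7)))))
The weakest precondition is ((mem[val] < 3 ∧ 3*d ≠ 2) → (((store(mem, d, d - 1)[c + 2] + store(mem, d, d - 1)[1] ≥ 2*store(mem, d, d - 1)[val] + lim - 5 → 2*c ≤ d - 1) → lim = val + 7) ∧ ((¬(store(mem, d, d - 1)[c + 2] + store(mem, d, d - 1)[1] ≥ 2*store(mem, d, d - 1)[val] + lim - 5 → 2*c ≤ d - 1)) → ((lim ≥ 15 → 2*val = 7) ∧ ((¬(lim ≥ 15)) → lim = val + 7))))) ∧ ((¬(mem[val] < 3 ∧ 3*d ≠ 2)) → (((mem[d + val] + mem[1] ≥ 2*mem[val] + lim - 5 → d + 2*val ≤ 3) → lim = val + 7) ∧ ((¬(mem[d + val] + mem[1] ≥ 2*mem[val] + lim - 5 → d + 2*val ≤ 3)) → ((lim ≥ 15 → 2*val = 7) ∧ ((¬(lim ≥ 15)) → lim = val + 7))))).
Check whether ((mem[val] < 3 ∧ 3*d ≠ 2) → (((store(mem, d, d - 1)[-1] + store(mem, d, d - 1)[1] ≥ 2*store(mem, d, d - 1)[val] + lim - 5 → d ≥ -5) → lim = val + 7) ∧ ((¬(store(mem, d, d - 1)[-1] + store(mem, d, d - 1)[1] ≥ 2*store(mem, d, d - 1)[val] + lim - 5 → d ≥ -5)) → ((lim ≥ 15 → 2*val = 7) ∧ ((¬(lim ≥ 15)) → lim = val + 7))))) ∧ ((¬(mem[val] < 3 ∧ 3*d ≠ 2)) → (((mem[d + val] + mem[1] ≥ 2*mem[val] + lim - 5 → d + 2*val ≤ 3) → lim = val + 7) ∧ ((¬(mem[d + val] + mem[1] ≥ 2*mem[val] + lim - 5 → d + 2*val ≤ 3)) → ((lim ≥ 15 → 2*val = 7) ∧ ((¬(lim ≥ 15)) → lim = val + 7))))) ∧ c = 0 implies it.
Countermodel: at the initial state c = 0, d = -2, lim = 15, mem = {[-2] = 3, [-1] = -27727, [1] = -11794, [2] = 11804, [6] = 3, [8] = 0, elsewhere 3}, val = 8, the precondition holds but the weakest precondition fails.
Answer: invalid


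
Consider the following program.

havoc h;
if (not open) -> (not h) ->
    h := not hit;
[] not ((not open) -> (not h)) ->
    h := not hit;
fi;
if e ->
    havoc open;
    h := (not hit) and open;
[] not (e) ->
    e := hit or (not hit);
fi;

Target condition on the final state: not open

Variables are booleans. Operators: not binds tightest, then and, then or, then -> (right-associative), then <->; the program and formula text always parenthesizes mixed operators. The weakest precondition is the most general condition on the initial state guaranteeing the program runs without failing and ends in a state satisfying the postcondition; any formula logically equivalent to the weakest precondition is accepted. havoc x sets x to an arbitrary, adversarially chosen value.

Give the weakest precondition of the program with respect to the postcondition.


Working backward. After the program, not open must hold.
Then branch requires false; else branch requires not open.
Before the if: (not e) and ((not e) -> (not open))
Then branch requires (not e) and ((not e) -> (not open)); else branch requires (not e) and ((not e) -> (not open)).
Before the if: (((not open) -> (not h)) -> ((not e) and ((not e) -> (not open)))) and ((not ((not open) -> (not h))) -> ((not e) and ((not e) -> (not open))))
Before havoc h: (open -> ((not e) and ((not e) -> (not open)))) and ((not open) -> ((not e) and ((not e) -> (not open)))) and (not e) and ((not e) -> (not open))
Answer: WP = (open -> ((not e) and ((not e) -> (not open)))) and ((not open) -> ((not e) and ((not e) -> (not open)))) and (not e) and ((not e) -> (not open))


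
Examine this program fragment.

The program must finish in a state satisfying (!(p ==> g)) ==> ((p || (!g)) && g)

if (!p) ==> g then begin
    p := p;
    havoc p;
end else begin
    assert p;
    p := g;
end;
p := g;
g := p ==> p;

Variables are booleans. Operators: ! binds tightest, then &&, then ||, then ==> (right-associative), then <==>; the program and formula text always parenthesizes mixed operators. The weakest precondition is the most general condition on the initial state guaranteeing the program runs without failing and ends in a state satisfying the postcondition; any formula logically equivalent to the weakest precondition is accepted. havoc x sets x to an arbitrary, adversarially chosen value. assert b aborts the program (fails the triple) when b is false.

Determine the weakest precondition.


Working backward. After the program, (!(p ==> g)) ==> ((p || (!g)) && g) must hold.
Before g := p ==> p: true
Before p := g: true
Then branch requires true; else branch requires p.
Before the if: (!((!p) ==> g)) ==> p
Answer: WP = (!((!p) ==> g)) ==> p


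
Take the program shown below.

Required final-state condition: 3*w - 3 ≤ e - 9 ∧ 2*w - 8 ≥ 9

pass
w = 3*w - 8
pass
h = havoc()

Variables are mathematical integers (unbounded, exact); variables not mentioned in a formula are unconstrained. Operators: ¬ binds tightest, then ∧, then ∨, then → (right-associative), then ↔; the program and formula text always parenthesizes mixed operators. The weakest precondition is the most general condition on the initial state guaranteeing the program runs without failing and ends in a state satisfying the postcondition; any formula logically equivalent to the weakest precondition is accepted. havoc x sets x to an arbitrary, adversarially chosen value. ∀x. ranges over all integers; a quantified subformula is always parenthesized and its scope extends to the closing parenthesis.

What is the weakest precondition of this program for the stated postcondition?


Working backward. After the program, the postcondition 3*w - 3 ≤ e - 9 ∧ 2*w - 8 ≥ 9 must hold; in canonical form it is 3*w ≤ e - 6 ∧ 2*w ≥ 17.
Before havoc h: 3*w ≤ e - 6 ∧ 2*w ≥ 17
Before skip: 3*w ≤ e - 6 ∧ 2*w ≥ 17
Before w := 3*w - 8: 9*w ≤ e + 18 ∧ 6*w ≥ 33
Before skip: 9*w ≤ e + 18 ∧ 6*w ≥ 33
Answer: WP = 9*w ≤ e + 18 ∧ 6*w ≥ 33


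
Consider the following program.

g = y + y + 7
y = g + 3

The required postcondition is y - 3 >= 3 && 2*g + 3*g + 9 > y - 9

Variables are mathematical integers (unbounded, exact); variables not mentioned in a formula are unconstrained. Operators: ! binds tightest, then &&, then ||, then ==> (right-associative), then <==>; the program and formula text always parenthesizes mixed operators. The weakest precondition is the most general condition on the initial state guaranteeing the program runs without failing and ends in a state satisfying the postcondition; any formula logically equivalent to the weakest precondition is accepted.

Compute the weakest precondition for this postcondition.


Working backward. After the program, the postcondition y - 3 >= 3 && 2*g + 3*g + 9 > y - 9 must hold; in canonical form it is y >= 6 && 5*g > y - 18.
Before y := g + 3: g >= 3 && 4*g > -15
Before g := y + y + 7: 2*y >= -4 && 8*y > -43
Answer: WP = 2*y >= -4 && 8*y > -43


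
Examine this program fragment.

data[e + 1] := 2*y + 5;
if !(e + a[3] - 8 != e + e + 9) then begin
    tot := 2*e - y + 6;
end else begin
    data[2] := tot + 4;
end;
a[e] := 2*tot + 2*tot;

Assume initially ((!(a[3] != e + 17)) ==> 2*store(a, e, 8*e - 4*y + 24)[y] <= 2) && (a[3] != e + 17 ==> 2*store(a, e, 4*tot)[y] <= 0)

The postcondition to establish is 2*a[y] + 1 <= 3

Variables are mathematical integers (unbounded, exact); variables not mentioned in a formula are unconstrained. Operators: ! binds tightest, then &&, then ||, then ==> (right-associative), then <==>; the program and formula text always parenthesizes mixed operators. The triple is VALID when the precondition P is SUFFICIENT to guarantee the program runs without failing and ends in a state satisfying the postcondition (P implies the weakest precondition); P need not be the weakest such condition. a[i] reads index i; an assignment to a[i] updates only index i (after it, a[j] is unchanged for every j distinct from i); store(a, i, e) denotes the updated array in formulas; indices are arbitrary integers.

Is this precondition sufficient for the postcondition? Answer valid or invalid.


Working backward. After the program, the postcondition 2*a[y] + 1 <= 3 must hold; in canonical form it is 2*a[y] <= 2.
Before a[e] := 2*tot + 2*tot: 2*store(a, e, 4*tot)[y] <= 2
Then branch requires 2*store(a, e, 8*e - 4*y + 24)[y] <= 2; else branch requires 2*store(a, e, 4*tot)[y] <= 2.
Before the if: ((!(a[3] != e + 17)) ==> 2*store(a, e, 8*e - 4*y + 24)[y] <= 2) && (a[3] != e + 17 ==> 2*store(a, e, 4*tot)[y] <= 2)
Before data[e + 1] := 2*y + 5: ((!(a[3] != e + 17)) ==> 2*store(a, e, 8*e - 4*y + 24)[y] <= 2) && (a[3] != e + 17 ==> 2*store(a, e, 4*tot)[y] <= 2)
The weakest precondition is ((!(a[3] != e + 17)) ==> 2*store(a, e, 8*e - 4*y + 24)[y] <= 2) && (a[3] != e + 17 ==> 2*store(a, e, 4*tot)[y] <= 2).
Check whether ((!(a[3] != e + 17)) ==> 2*store(a, e, 8*e - 4*y + 24)[y] <= 2) && (a[3] != e + 17 ==> 2*store(a, e, 4*tot)[y] <= 0) implies it.
Every state satisfying the precondition satisfies the weakest precondition: the implication holds.
Answer: valid


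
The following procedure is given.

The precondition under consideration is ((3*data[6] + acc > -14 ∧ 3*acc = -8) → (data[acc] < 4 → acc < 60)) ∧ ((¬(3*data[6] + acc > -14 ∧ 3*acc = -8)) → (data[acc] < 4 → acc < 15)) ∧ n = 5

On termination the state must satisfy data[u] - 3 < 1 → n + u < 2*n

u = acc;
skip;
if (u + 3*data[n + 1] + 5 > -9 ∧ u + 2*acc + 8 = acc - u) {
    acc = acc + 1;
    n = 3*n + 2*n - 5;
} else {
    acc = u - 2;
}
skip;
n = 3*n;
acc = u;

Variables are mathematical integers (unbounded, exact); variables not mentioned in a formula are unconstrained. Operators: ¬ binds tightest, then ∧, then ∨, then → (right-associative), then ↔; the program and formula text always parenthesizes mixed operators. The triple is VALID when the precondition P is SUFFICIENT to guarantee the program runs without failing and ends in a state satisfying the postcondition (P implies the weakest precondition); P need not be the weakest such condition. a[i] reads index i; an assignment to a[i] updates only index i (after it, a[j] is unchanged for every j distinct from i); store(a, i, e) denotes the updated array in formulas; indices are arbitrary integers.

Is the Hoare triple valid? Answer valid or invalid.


Working backward. After the program, the postcondition data[u] - 3 < 1 → n + u < 2*n must hold; in canonical form it is data[u] < 4 → u < n.
Before acc := u: data[u] < 4 → u < n
Before n := 3*n: data[u] < 4 → u < 3*n
Before skip: data[u] < 4 → u < 3*n
Then branch requires data[u] < 4 → u < 15*n - 15; else branch requires data[u] < 4 → u < 3*n.
Before the if: ((3*data[n + 1] + u > -14 ∧ acc + 2*u = -8) → (data[u] < 4 → u < 15*n - 15)) ∧ ((¬(3*data[n + 1] + u > -14 ∧ acc + 2*u = -8)) → (data[u] < 4 → u < 3*n))
Before skip: ((3*data[n + 1] + u > -14 ∧ acc + 2*u = -8) → (data[u] < 4 → u < 15*n - 15)) ∧ ((¬(3*data[n + 1] + u > -14 ∧ acc + 2*u = -8)) → (data[u] < 4 → u < 3*n))
Before u := acc: ((3*data[n + 1] + acc > -14 ∧ 3*acc = -8) → (data[acc] < 4 → acc < 15*n - 15)) ∧ ((¬(3*data[n + 1] + acc > -14 ∧ 3*acc = -8)) → (data[acc] < 4 → acc < 3*n))
The weakest precondition is ((3*data[n + 1] + acc > -14 ∧ 3*acc = -8) → (data[acc] < 4 → acc < 15*n - 15)) ∧ ((¬(3*data[n + 1] + acc > -14 ∧ 3*acc = -8)) → (data[acc] < 4 → acc < 3*n)).
Check whether ((3*data[6] + acc > -14 ∧ 3*acc = -8) → (data[acc] < 4 → acc < 60)) ∧ ((¬(3*data[6] + acc > -14 ∧ 3*acc = -8)) → (data[acc] < 4 → acc < 15)) ∧ n = 5 implies it.
Every state satisfying the precondition satisfies the weakest precondition: the implication holds.
Answer: valid


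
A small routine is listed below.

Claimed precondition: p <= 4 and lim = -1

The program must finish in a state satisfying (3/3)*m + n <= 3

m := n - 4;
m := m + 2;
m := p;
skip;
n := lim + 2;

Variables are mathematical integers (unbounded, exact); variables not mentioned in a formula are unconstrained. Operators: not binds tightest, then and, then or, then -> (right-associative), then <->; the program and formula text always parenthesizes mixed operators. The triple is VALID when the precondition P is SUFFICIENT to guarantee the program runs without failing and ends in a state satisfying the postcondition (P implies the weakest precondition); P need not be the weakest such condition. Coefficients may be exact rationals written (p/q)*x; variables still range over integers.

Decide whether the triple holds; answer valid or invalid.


Working backward. After the program, the postcondition (3/3)*m + n <= 3 must hold; in canonical form it is m + n <= 3.
Before n := lim + 2: lim + m <= 1
Before skip: lim + m <= 1
Before m := p: lim + p <= 1
Before m := m + 2: lim + p <= 1
Before m := n - 4: lim + p <= 1
The weakest precondition is lim + p <= 1.
Check whether p <= 4 and lim = -1 implies it.
Countermodel: at the initial state lim = -1, p = 3, the precondition holds but the weakest precondition fails.
Answer: invalid


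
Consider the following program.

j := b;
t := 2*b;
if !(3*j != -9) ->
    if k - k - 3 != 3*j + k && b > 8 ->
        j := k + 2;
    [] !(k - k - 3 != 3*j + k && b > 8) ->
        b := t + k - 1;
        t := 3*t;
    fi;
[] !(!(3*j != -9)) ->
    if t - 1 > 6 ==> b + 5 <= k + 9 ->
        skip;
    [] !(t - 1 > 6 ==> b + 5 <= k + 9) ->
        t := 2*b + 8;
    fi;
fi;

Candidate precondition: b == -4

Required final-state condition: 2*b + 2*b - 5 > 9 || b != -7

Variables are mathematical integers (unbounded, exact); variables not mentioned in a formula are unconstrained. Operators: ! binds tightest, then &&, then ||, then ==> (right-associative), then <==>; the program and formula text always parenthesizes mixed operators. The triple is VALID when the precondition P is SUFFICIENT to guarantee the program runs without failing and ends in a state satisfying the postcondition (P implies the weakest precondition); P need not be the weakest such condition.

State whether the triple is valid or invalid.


Working backward. After the program, the postcondition 2*b + 2*b - 5 > 9 || b != -7 must hold; in canonical form it is 4*b > 14 || b != -7.
Then branch requires ((3*j + k != -3 && b > 8) ==> (4*b > 14 || b != -7)) && ((!(3*j + k != -3 && b > 8)) ==> (4*k + 4*t > 18 || k + t != -6)); else branch requires ((t > 7 ==> b <= k + 4) ==> (4*b > 14 || b != -7)) && ((!(t > 7 ==> b <= k + 4)) ==> (4*b > 14 || b != -7)).
Before the if: ((!(3*j != -9)) ==> (((3*j + k != -3 && b > 8) ==> (4*b > 14 || b != -7)) && ((!(3*j + k != -3 && b > 8)) ==> (4*k + 4*t > 18 || k + t != -6)))) && (3*j != -9 ==> (((t > 7 ==> b <= k + 4) ==> (4*b > 14 || b != -7)) && ((!(t > 7 ==> b <= k + 4)) ==> (4*b > 14 || b != -7))))
Before t := 2*b: ((!(3*j != -9)) ==> (((3*j + k != -3 && b > 8) ==> (4*b > 14 || b != -7)) && ((!(3*j + k != -3 && b > 8)) ==> (8*b + 4*k > 18 || 2*b + k != -6)))) && (3*j != -9 ==> (((2*b > 7 ==> b <= k + 4) ==> (4*b > 14 || b != -7)) && ((!(2*b > 7 ==> b <= k + 4)) ==> (4*b > 14 || b != -7))))
Before j := b: ((!(3*b != -9)) ==> (((3*b + k != -3 && b > 8) ==> (4*b > 14 || b != -7)) && ((!(3*b + k != -3 && b > 8)) ==> (8*b + 4*k > 18 || 2*b + k != -6)))) && (3*b != -9 ==> (((2*b > 7 ==> b <= k + 4) ==> (4*b > 14 || b != -7)) && ((!(2*b > 7 ==> b <= k + 4)) ==> (4*b > 14 || b != -7))))
The weakest precondition is ((!(3*b != -9)) ==> (((3*b + k != -3 && b > 8) ==> (4*b > 14 || b != -7)) && ((!(3*b + k != -3 && b > 8)) ==> (8*b + 4*k > 18 || 2*b + k != -6)))) && (3*b != -9 ==> (((2*b > 7 ==> b <= k + 4) ==> (4*b > 14 || b != -7)) && ((!(2*b > 7 ==> b <= k + 4)) ==> (4*b > 14 || b != -7)))).
Check whether b == -4 implies it.
Every state satisfying the precondition satisfies the weakest precondition: the implication holds.
Answer: valid
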